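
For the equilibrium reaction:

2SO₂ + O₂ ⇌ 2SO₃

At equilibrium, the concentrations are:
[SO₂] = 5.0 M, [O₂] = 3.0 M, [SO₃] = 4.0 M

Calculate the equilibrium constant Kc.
K_c = 0.2133

Kc = ([SO₃]^2) / ([SO₂]^2 × [O₂])
   = ((4.0)^2) / ((5.0)^2·(3.0))
   = 16 / 75 = 0.2133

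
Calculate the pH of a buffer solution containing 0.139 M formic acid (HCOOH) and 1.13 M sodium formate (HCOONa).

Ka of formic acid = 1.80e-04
pH = 4.65

pKa = -log(1.80e-04) = 3.74. pH = pKa + log([A⁻]/[HA]) = 3.74 + log(1.13/0.139)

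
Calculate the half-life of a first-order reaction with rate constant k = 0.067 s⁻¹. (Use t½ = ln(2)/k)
10.35 s

t½ = ln(2)/k = 0.6931/0.067 = 10.35 s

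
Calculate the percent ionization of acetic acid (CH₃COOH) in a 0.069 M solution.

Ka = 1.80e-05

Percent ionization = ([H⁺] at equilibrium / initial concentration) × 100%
Percent ionization = 1.6%

Let x = [H⁺]. Ka = x²/(C - x) ⇒ x² + (1.80e-05)x - (1.80e-05)(0.069) = 0. x = 1.1055e-03. Percent = (1.1055e-03/0.069) × 100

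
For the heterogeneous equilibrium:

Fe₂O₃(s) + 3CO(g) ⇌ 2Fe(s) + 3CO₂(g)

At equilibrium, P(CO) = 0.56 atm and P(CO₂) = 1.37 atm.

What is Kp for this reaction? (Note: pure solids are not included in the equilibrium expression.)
K_p = 14.642

Solids (Fe₂O₃, Fe) are excluded.
Kp = P(CO₂)³/P(CO)³ = (1.37)³/(0.56)³ = 2.571/0.1756 = 14.642.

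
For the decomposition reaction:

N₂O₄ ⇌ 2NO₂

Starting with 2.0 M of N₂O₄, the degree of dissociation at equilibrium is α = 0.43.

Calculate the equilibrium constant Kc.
K_c = 2.5951

x = α·[A]₀ = 0.43 × 2.0 = 0.86 M dissociated.
At eq: [N₂O₄] = 2.0 − 0.86 = 1.14 M; [NO₂] = 2x = 1.72 M.
Kc = [NO₂]²/[N₂O₄] = (1.72)²/1.14 = 2.595.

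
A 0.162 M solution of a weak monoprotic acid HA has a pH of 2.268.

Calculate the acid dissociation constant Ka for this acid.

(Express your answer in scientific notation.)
K_a = 1.86e-04

[H⁺] = 10^(−pH) = 10^(−2.268) = 5.395e-03 M. For HA ⇌ H⁺ + A⁻, Ka = x²/(C − x) = (5.395e-03)²/(0.162 − 5.395e-03) = 1.86e-04.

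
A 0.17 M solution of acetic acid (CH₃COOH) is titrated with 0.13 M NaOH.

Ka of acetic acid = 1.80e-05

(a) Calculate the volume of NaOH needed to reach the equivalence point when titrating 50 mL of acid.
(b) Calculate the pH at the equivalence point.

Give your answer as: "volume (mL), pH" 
V = 65.4 mL, pH = 8.81

(a) At equivalence: moles acid = moles base.
moles acid = 0.17 × 0.05 = 0.0085 mol; V_NaOH = 0.0085/0.13 = 0.06538 L = 65.4 mL.
(b) At equivalence, all acid → conjugate base A⁻ at [A⁻] = 0.0085/0.1154 = 0.07367 M.
Kb = Kw/Ka = 1.0e-14/1.80e-05 = 5.556e-10; [OH⁻] = √(Kb·[A⁻]) = 6.397e-06; pOH = 5.19; pH = 14 − pOH = 8.81.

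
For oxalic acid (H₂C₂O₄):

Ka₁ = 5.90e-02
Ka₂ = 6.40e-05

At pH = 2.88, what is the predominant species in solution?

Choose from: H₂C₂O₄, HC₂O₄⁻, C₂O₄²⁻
HC₂O₄⁻

pKa1 = 1.23, pKa2 = 4.19. Each pKa is the crossover between adjacent species; pH = 2.88 lies in the region where HC₂O₄⁻ predominates.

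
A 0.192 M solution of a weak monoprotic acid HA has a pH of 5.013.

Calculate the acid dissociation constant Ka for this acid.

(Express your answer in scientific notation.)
K_a = 4.91e-10

[H⁺] = 10^(−pH) = 10^(−5.013) = 9.705e-06 M. For HA ⇌ H⁺ + A⁻, Ka = x²/(C − x) = (9.705e-06)²/(0.192 − 9.705e-06) = 4.91e-10.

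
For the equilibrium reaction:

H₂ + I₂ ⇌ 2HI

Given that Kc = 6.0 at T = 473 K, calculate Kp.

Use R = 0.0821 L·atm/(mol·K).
K_p = 6.0000

Δn = (moles gaseous products) − (moles gaseous reactants) = 0
T = 473 K; RT = 0.0821 × 473 = 38.8333
Kp = Kc·(RT)^Δn = 6.0 × (38.8333)^0 = 6.0 × 1 = 6.0000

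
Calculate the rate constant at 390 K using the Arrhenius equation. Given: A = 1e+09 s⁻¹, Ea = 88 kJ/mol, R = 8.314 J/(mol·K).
1.63e-03 s⁻¹

k = A·exp(-Ea/(R·T)) = 1e+09·exp(-88000/(8.314·390)) = 1e+09·exp(-27.1399) = 1e+09·1.6342e-12 = 1.63e-03 s⁻¹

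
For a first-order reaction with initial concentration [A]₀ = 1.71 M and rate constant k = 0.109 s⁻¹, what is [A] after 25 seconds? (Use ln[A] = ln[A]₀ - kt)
0.1121 M

ln[A] = ln[A]₀ - k·t = ln(1.71) - (0.109)·(25) = 0.5365 - 2.7250 = -2.1885
[A] = e^(-2.1885) = 0.1121 M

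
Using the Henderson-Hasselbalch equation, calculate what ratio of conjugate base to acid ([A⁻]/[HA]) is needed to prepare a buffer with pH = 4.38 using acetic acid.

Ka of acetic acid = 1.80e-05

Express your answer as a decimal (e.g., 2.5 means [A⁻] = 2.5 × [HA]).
[A⁻]/[HA] = 0.432

pKa = −log(1.80e-05) = 4.7447. pH = pKa + log([A⁻]/[HA]). 4.38 = 4.7447 + log(ratio). log(ratio) = 4.38 − 4.7447 = -0.3647. ratio = 10^(-0.3647) = 0.432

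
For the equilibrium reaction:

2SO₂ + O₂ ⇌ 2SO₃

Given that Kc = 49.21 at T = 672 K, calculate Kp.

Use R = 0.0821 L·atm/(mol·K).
K_p = 0.8920

Δn = (moles gaseous products) − (moles gaseous reactants) = -1
T = 672 K; RT = 0.0821 × 672 = 55.1712
Kp = Kc·(RT)^Δn = 49.21 × (55.1712)^-1 = 49.21 × 0.0181254 = 0.8920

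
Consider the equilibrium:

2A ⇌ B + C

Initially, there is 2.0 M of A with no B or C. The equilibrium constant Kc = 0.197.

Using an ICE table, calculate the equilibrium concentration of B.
[B] = 0.470 M

ICE: [A] = 2.0 − 2x, [B] = [C] = x.
Kc = x²/(2.0 − 2x)² = 0.197 ⇒ √Kc = x/(2.0 − 2x).
x = √0.197·2.0/(1 + 2√0.197) = 0.44385·2.0/1.8877 = 0.47025.
[B] = x = 0.470 M.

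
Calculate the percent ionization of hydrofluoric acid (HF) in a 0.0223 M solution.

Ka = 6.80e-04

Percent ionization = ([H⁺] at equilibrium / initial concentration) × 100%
Percent ionization = 16%

Let x = [H⁺]. Ka = x²/(C - x) ⇒ x² + (6.80e-04)x - (6.80e-04)(0.0223) = 0. x = 3.5689e-03. Percent = (3.5689e-03/0.0223) × 100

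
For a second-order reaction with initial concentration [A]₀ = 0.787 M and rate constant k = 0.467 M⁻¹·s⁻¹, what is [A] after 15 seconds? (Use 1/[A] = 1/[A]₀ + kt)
0.1208 M

1/[A] = 1/[A]₀ + k·t = 1/0.787 + (0.467)·(15) = 1.2706 + 7.0050 = 8.2756
[A] = 1/8.2756 = 0.1208 M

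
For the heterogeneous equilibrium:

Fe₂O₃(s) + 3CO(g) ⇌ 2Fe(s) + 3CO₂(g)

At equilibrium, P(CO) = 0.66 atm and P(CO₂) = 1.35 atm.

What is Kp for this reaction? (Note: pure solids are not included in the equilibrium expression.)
K_p = 8.558

Solids (Fe₂O₃, Fe) are excluded.
Kp = P(CO₂)³/P(CO)³ = (1.35)³/(0.66)³ = 2.46/0.2875 = 8.558.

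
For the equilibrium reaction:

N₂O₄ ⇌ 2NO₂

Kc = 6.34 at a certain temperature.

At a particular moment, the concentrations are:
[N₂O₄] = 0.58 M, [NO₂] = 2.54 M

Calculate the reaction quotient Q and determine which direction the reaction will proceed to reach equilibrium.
Q = 11.123, Q > K, reaction proceeds reverse (toward reactants)

Q = ([NO₂]^2) / ([N₂O₄])
  = ((2.54)^2) / ((0.58)) = 6.4516/0.58 = 11.12
Since Q = 11.12 > Kc = 6.34, the reaction proceeds reverse (toward reactants) to reach equilibrium.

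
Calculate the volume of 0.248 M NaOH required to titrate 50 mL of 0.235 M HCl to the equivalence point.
V_{base} = 47.4 mL

At equivalence: moles acid = moles base.
moles HCl = 0.235 M × 0.05 L = 0.01175 mol
V_NaOH = 0.01175 mol ÷ 0.248 M = 0.04738 L = 47.4 mL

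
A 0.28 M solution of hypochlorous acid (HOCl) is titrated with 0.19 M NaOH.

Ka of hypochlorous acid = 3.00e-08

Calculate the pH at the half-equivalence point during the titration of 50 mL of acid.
pH = pKa = 7.52

At the half-equivalence point, [HA] = [A⁻], so by Henderson–Hasselbalch pH = pKa + log(1) = pKa.
pKa = −log(3.00e-08) = 7.52.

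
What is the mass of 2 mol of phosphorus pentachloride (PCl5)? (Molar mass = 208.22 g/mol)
Mass = 2 mol × 208.22 g/mol = 416.4 g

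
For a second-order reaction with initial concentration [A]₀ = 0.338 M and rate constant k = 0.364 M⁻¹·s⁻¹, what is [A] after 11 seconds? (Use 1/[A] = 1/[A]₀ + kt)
0.1436 M

1/[A] = 1/[A]₀ + k·t = 1/0.338 + (0.364)·(11) = 2.9586 + 4.0040 = 6.9626
[A] = 1/6.9626 = 0.1436 M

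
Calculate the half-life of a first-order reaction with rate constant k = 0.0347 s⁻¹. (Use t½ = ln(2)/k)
19.98 s

t½ = ln(2)/k = 0.6931/0.0347 = 19.98 s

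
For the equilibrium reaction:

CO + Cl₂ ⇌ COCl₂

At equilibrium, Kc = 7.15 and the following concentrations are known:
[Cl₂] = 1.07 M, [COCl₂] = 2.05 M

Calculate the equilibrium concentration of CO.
[CO] = 0.2680 M

Kc = ([COCl₂]) / ([CO] × [Cl₂]) = 7.15
[CO]^1 = (product terms)/(Kc · other reactant terms) = 2.05 / (7.15 · 1.07) = 0.26796
[CO] = 0.2680 M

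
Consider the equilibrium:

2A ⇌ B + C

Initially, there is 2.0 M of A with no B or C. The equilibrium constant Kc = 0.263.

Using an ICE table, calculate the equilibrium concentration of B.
[B] = 0.506 M

ICE: [A] = 2.0 − 2x, [B] = [C] = x.
Kc = x²/(2.0 − 2x)² = 0.263 ⇒ √Kc = x/(2.0 − 2x).
x = √0.263·2.0/(1 + 2√0.263) = 0.51284·2.0/2.0257 = 0.50634.
[B] = x = 0.506 M.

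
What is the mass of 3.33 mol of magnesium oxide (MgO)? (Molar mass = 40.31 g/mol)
Mass = 3.33 mol × 40.31 g/mol = 134.2 g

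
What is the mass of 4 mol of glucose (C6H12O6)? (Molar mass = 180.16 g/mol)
Mass = 4 mol × 180.16 g/mol = 720.6 g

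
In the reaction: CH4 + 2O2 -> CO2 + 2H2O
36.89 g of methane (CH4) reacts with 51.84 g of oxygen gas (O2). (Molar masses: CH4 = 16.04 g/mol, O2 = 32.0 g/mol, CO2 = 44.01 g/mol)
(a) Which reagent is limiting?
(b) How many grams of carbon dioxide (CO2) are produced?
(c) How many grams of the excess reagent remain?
(a) O2, (b) 35.65 g, (c) 23.9 g

Moles of CH4 = 36.89 g ÷ 16.04 g/mol = 2.29988 mol
Moles of O2 = 51.84 g ÷ 32.0 g/mol = 1.62 mol
Moles ÷ coefficient: CH4: 2.29988/1 = 2.3, O2: 1.62/2 = 0.81
(a) O2 has the smaller value, so O2 is the limiting reagent.
(b) Moles of CO2 = 1.62 mol O2 × (1/2) = 0.81 mol; mass = 0.81 mol × 44.01 g/mol = 35.65 g
(c) CH4 consumed = 1.62 × (1/2) = 0.81 mol; remaining = 2.29988 − 0.81 = 1.48988 mol; mass = 1.48988 mol × 16.04 g/mol = 23.9 g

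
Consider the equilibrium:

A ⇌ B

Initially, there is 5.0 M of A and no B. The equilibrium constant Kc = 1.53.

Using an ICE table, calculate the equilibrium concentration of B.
[B] = 3.024 M

ICE: [A] = 5.0 − x, [B] = x.
Kc = x/(5.0 − x) = 1.53 ⇒ x = 1.53·5.0/(1 + 1.53) = 7.65/2.53 = 3.024.
[B] = x = 3.024 M.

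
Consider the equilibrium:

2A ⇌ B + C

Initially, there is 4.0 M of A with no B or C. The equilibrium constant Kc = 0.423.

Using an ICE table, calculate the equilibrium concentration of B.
[B] = 1.131 M

ICE: [A] = 4.0 − 2x, [B] = [C] = x.
Kc = x²/(4.0 − 2x)² = 0.423 ⇒ √Kc = x/(4.0 − 2x).
x = √0.423·4.0/(1 + 2√0.423) = 0.65038·4.0/2.3008 = 1.1307.
[B] = x = 1.131 M.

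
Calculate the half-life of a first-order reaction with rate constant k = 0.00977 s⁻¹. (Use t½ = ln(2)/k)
70.95 s

t½ = ln(2)/k = 0.6931/0.00977 = 70.95 s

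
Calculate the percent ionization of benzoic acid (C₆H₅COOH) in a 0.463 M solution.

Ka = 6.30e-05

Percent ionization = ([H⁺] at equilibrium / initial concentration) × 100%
Percent ionization = 1.16%

Let x = [H⁺]. Ka = x²/(C - x) ⇒ x² + (6.30e-05)x - (6.30e-05)(0.463) = 0. x = 5.3694e-03. Percent = (5.3694e-03/0.463) × 100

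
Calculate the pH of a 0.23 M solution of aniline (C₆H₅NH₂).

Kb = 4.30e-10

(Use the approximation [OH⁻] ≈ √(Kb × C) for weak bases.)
pH = 9.00

[OH⁻] = √(Kb × C) = √(4.30e-10 × 0.23) = 9.9448e-06. pOH = 5.00, pH = 14 - pOH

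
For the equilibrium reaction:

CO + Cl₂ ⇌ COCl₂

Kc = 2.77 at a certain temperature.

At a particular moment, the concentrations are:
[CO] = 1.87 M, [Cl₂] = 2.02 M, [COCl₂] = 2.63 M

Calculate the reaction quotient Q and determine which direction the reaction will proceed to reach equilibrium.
Q = 0.696, Q < K, reaction proceeds forward (toward products)

Q = ([COCl₂]) / ([CO] × [Cl₂])
  = ((2.63)) / ((1.87)·(2.02)) = 2.63/3.7774 = 0.6962
Since Q = 0.6962 < Kc = 2.77, the reaction proceeds forward (toward products) to reach equilibrium.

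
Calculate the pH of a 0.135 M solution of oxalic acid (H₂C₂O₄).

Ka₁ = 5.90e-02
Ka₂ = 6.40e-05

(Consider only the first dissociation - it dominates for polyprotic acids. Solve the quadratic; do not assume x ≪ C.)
pH = 1.19

x² + Ka₁·x − Ka₁·C = 0 with Ka₁ = 5.90e-02, C = 0.135.
x = (−Ka₁ + √(Ka₁² + 4·Ka₁·C))/2 = 6.4496e-02 M, so pH = 1.19.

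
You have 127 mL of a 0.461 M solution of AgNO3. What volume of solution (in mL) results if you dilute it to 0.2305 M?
Using M₁V₁ = M₂V₂:
0.461 × 127 = 0.2305 × V₂
V₂ = (0.461 × 127) / 0.2305 = 254 mL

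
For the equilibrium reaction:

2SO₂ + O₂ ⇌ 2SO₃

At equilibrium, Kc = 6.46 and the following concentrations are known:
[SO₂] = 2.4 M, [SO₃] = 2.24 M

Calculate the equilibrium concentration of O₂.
[O₂] = 0.1348 M

Kc = ([SO₃]^2) / ([SO₂]^2 × [O₂]) = 6.46
[O₂]^1 = (product terms)/(Kc · other reactant terms) = 5.0176 / (6.46 · 5.76) = 0.13485
[O₂] = 0.1348 M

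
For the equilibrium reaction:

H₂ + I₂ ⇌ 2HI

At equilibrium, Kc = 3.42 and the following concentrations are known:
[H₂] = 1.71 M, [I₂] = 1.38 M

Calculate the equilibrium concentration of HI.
[HI] = 2.8409 M

Kc = ([HI]^2) / ([H₂] × [I₂]) = 3.42
[HI]^2 = Kc · (reactant terms)/(other product terms) = 3.42 · 2.3598 / 1 = 8.0705
[HI] = (8.0705)^(1/2) = 2.8409 M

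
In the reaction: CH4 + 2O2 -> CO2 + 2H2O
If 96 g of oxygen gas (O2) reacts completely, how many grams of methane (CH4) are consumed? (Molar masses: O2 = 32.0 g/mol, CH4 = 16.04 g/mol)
Moles of O2 = 96 g ÷ 32.0 g/mol = 3 mol
Mole ratio: 1 mol CH4 / 2 mol O2
Moles of CH4 = 3 × (1/2) = 1.5 mol
Mass of CH4 = 1.5 mol × 16.04 g/mol = 24.06 g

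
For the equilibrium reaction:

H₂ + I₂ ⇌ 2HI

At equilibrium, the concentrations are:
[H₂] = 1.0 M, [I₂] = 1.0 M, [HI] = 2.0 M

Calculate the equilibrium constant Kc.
K_c = 4.0000

Kc = ([HI]^2) / ([H₂] × [I₂])
   = ((2.0)^2) / ((1.0)·(1.0))
   = 4 / 1 = 4.0000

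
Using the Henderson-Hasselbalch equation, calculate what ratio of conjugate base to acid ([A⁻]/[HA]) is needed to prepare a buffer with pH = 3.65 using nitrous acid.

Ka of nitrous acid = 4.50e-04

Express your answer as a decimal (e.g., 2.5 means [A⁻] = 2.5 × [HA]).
[A⁻]/[HA] = 2.010

pKa = −log(4.50e-04) = 3.3468. pH = pKa + log([A⁻]/[HA]). 3.65 = 3.3468 + log(ratio). log(ratio) = 3.65 − 3.3468 = 0.3032. ratio = 10^(0.3032) = 2.010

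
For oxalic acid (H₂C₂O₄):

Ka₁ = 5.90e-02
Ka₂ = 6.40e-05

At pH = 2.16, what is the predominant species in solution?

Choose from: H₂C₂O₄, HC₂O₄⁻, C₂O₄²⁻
HC₂O₄⁻

pKa1 = 1.23, pKa2 = 4.19. Each pKa is the crossover between adjacent species; pH = 2.16 lies in the region where HC₂O₄⁻ predominates.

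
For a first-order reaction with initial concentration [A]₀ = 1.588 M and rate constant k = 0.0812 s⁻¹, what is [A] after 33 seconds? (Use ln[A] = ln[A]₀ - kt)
0.1089 M

ln[A] = ln[A]₀ - k·t = ln(1.588) - (0.0812)·(33) = 0.4625 - 2.6796 = -2.2171
[A] = e^(-2.2171) = 0.1089 M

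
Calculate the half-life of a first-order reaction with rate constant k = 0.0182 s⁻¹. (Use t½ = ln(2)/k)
38.09 s

t½ = ln(2)/k = 0.6931/0.0182 = 38.09 s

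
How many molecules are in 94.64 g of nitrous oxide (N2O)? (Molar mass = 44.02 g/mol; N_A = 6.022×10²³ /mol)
Moles = 94.64 g ÷ 44.02 g/mol = 2.14993 mol
Molecules = 2.14993 mol × 6.022×10²³ /mol = 1.295e+24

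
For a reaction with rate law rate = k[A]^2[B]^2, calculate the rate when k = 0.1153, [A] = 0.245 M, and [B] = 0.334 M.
0.0007721 M/s

rate = k·[A]^2·[B]^2 = 0.1153·(0.245)^2·(0.334)^2 = 0.1153·0.060025·0.111556 = 0.0007721 M/s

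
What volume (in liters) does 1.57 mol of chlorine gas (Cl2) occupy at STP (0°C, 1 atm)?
At STP, 1 mol of gas occupies 22.4 L
Volume = 1.57 mol × 22.4 L/mol = 35.17 L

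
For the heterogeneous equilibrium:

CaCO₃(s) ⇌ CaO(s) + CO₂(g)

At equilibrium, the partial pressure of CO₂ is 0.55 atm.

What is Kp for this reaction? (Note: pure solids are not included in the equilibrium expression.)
K_p = 0.55

Solids (CaCO₃, CaO) have activity 1 and are excluded.
Kp = P(CO₂) = 0.55.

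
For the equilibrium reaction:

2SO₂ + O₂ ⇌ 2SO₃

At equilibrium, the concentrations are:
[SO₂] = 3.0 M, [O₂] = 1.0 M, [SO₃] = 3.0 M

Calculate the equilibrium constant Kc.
K_c = 1.0000

Kc = ([SO₃]^2) / ([SO₂]^2 × [O₂])
   = ((3.0)^2) / ((3.0)^2·(1.0))
   = 9 / 9 = 1.0000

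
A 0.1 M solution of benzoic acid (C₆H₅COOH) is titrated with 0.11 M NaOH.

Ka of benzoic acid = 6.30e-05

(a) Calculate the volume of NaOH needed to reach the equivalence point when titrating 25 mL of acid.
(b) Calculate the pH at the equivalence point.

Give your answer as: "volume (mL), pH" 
V = 22.7 mL, pH = 8.46

(a) At equivalence: moles acid = moles base.
moles acid = 0.1 × 0.025 = 0.0025 mol; V_NaOH = 0.0025/0.11 = 0.02273 L = 22.7 mL.
(b) At equivalence, all acid → conjugate base A⁻ at [A⁻] = 0.0025/0.04773 = 0.05238 M.
Kb = Kw/Ka = 1.0e-14/6.30e-05 = 1.587e-10; [OH⁻] = √(Kb·[A⁻]) = 2.883e-06; pOH = 5.54; pH = 14 − pOH = 8.46.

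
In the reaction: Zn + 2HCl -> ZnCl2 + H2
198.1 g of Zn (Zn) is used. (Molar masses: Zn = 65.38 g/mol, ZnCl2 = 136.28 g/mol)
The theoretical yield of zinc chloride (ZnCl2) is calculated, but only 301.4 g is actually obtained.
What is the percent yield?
Moles of Zn = 198.1 g ÷ 65.38 g/mol = 3.02998 mol
Mole ratio: 1 mol ZnCl2 / 1 mol Zn
Moles of ZnCl2 = 3.02998 × (1/1) = 3.02998 mol
Theoretical yield = 3.02998 mol × 136.28 g/mol = 412.93 g
Actual yield = 301.4 g
Percent yield = (301.4 / 412.93) × 100% = 73.0%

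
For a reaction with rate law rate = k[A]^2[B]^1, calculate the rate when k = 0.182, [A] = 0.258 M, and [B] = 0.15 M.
0.001817 M/s

rate = k·[A]^2·[B]^1 = 0.182·(0.258)^2·(0.15)^1 = 0.182·0.066564·0.15 = 0.001817 M/s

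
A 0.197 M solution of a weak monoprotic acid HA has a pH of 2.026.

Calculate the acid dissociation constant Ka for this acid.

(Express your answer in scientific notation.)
K_a = 4.73e-04

[H⁺] = 10^(−pH) = 10^(−2.026) = 9.419e-03 M. For HA ⇌ H⁺ + A⁻, Ka = x²/(C − x) = (9.419e-03)²/(0.197 − 9.419e-03) = 4.73e-04.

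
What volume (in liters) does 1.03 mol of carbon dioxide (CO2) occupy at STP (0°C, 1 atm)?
At STP, 1 mol of gas occupies 22.4 L
Volume = 1.03 mol × 22.4 L/mol = 23.07 L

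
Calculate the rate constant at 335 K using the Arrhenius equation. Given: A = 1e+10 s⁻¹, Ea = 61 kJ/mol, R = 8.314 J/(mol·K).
3.08e+00 s⁻¹

k = A·exp(-Ea/(R·T)) = 1e+10·exp(-61000/(8.314·335)) = 1e+10·exp(-21.9016) = 1e+10·3.0780e-10 = 3.08e+00 s⁻¹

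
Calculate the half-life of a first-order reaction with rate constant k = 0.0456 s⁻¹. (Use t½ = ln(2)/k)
15.20 s

t½ = ln(2)/k = 0.6931/0.0456 = 15.20 s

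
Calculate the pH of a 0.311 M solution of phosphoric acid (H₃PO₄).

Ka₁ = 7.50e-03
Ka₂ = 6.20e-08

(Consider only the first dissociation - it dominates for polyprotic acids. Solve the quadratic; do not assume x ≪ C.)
pH = 1.35

x² + Ka₁·x − Ka₁·C = 0 with Ka₁ = 7.50e-03, C = 0.311.
x = (−Ka₁ + √(Ka₁² + 4·Ka₁·C))/2 = 4.4691e-02 M, so pH = 1.35.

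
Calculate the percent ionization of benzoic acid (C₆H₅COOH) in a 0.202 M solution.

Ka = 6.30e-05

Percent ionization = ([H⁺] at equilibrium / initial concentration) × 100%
Percent ionization = 1.75%

Let x = [H⁺]. Ka = x²/(C - x) ⇒ x² + (6.30e-05)x - (6.30e-05)(0.202) = 0. x = 3.5360e-03. Percent = (3.5360e-03/0.202) × 100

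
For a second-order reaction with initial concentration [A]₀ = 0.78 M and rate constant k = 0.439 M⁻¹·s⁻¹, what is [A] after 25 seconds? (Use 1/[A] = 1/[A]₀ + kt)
0.0816 M

1/[A] = 1/[A]₀ + k·t = 1/0.78 + (0.439)·(25) = 1.2821 + 10.9750 = 12.2571
[A] = 1/12.2571 = 0.0816 M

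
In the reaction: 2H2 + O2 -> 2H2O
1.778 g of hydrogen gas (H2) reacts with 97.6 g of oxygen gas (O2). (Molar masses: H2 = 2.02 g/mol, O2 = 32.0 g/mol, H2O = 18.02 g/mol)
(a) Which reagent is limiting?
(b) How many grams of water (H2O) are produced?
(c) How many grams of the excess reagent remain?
(a) H2, (b) 15.86 g, (c) 83.52 g

Moles of H2 = 1.778 g ÷ 2.02 g/mol = 0.880198 mol
Moles of O2 = 97.6 g ÷ 32.0 g/mol = 3.05 mol
Moles ÷ coefficient: H2: 0.880198/2 = 0.4401, O2: 3.05/1 = 3.05
(a) H2 has the smaller value, so H2 is the limiting reagent.
(b) Moles of H2O = 0.880198 mol H2 × (2/2) = 0.880198 mol; mass = 0.880198 mol × 18.02 g/mol = 15.86 g
(c) O2 consumed = 0.880198 × (1/2) = 0.440099 mol; remaining = 3.05 − 0.440099 = 2.6099 mol; mass = 2.6099 mol × 32.0 g/mol = 83.52 g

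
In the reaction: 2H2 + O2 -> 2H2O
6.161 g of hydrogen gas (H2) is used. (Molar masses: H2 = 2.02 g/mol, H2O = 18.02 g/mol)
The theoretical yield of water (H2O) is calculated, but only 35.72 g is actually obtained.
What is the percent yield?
Moles of H2 = 6.161 g ÷ 2.02 g/mol = 3.05 mol
Mole ratio: 2 mol H2O / 2 mol H2
Moles of H2O = 3.05 × (2/2) = 3.05 mol
Theoretical yield = 3.05 mol × 18.02 g/mol = 54.961 g
Actual yield = 35.72 g
Percent yield = (35.72 / 54.961) × 100% = 65.0%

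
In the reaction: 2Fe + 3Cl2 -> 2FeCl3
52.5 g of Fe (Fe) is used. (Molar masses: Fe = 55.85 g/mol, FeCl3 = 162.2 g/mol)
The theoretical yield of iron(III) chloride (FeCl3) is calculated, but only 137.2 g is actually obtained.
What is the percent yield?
Moles of Fe = 52.5 g ÷ 55.85 g/mol = 0.940018 mol
Mole ratio: 2 mol FeCl3 / 2 mol Fe
Moles of FeCl3 = 0.940018 × (2/2) = 0.940018 mol
Theoretical yield = 0.940018 mol × 162.2 g/mol = 152.47 g
Actual yield = 137.2 g
Percent yield = (137.2 / 152.47) × 100% = 90.0%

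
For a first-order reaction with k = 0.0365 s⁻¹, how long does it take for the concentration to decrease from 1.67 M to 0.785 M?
20.68 s

From ln[A] = ln[A]₀ - k·t: t = ln([A]₀/[A])/k = ln(1.67/0.785)/0.0365 = ln(2.1274)/0.0365 = 0.7549/0.0365 = 20.68 s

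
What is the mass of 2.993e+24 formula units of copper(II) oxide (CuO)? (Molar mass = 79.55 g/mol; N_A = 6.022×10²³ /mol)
Moles = 2.993e+24 ÷ 6.022×10²³ = 4.97011 mol
Mass = 4.97011 mol × 79.55 g/mol = 395.4 g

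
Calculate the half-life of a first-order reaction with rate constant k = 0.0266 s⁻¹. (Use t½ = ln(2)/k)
26.06 s

t½ = ln(2)/k = 0.6931/0.0266 = 26.06 s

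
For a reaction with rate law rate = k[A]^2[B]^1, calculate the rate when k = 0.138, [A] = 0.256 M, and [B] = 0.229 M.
0.002071 M/s

rate = k·[A]^2·[B]^1 = 0.138·(0.256)^2·(0.229)^1 = 0.138·0.065536·0.229 = 0.002071 M/s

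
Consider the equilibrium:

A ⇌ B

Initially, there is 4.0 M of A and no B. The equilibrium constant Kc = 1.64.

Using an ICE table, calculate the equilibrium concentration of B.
[B] = 2.485 M

ICE: [A] = 4.0 − x, [B] = x.
Kc = x/(4.0 − x) = 1.64 ⇒ x = 1.64·4.0/(1 + 1.64) = 6.56/2.64 = 2.485.
[B] = x = 2.485 M.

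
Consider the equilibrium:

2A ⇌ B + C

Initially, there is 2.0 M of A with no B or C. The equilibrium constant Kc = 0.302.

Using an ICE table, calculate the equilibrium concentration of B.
[B] = 0.524 M

ICE: [A] = 2.0 − 2x, [B] = [C] = x.
Kc = x²/(2.0 − 2x)² = 0.302 ⇒ √Kc = x/(2.0 − 2x).
x = √0.302·2.0/(1 + 2√0.302) = 0.54955·2.0/2.0991 = 0.5236.
[B] = x = 0.524 M.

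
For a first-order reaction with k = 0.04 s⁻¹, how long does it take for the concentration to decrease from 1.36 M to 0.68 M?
17.33 s

From ln[A] = ln[A]₀ - k·t: t = ln([A]₀/[A])/k = ln(1.36/0.68)/0.04 = ln(2.0000)/0.04 = 0.6931/0.04 = 17.33 s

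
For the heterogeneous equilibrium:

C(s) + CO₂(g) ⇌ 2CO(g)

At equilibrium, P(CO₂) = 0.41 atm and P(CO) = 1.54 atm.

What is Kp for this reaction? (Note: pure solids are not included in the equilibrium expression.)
K_p = 5.784

Solid C is excluded.
Kp = P(CO)²/P(CO₂) = (1.54)²/0.41 = 2.372/0.41 = 5.784.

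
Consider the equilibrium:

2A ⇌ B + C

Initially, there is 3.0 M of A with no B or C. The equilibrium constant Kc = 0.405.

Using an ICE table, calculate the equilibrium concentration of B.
[B] = 0.840 M

ICE: [A] = 3.0 − 2x, [B] = [C] = x.
Kc = x²/(3.0 − 2x)² = 0.405 ⇒ √Kc = x/(3.0 − 2x).
x = √0.405·3.0/(1 + 2√0.405) = 0.6364·3.0/2.2728 = 0.84002.
[B] = x = 0.840 M.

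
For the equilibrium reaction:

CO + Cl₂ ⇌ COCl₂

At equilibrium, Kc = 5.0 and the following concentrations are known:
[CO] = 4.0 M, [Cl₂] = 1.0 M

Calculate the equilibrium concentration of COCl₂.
[COCl₂] = 20.0000 M

Kc = ([COCl₂]) / ([CO] × [Cl₂]) = 5.0
[COCl₂]^1 = Kc · (reactant terms)/(other product terms) = 5.0 · 4 / 1 = 20
[COCl₂] = 20.0000 M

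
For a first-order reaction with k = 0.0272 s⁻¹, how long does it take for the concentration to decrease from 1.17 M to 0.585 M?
25.48 s

From ln[A] = ln[A]₀ - k·t: t = ln([A]₀/[A])/k = ln(1.17/0.585)/0.0272 = ln(2.0000)/0.0272 = 0.6931/0.0272 = 25.48 s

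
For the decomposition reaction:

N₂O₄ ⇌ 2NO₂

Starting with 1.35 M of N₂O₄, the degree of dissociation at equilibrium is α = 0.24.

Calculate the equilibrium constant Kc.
K_c = 0.4093

x = α·[A]₀ = 0.24 × 1.35 = 0.324 M dissociated.
At eq: [N₂O₄] = 1.35 − 0.324 = 1.026 M; [NO₂] = 2x = 0.648 M.
Kc = [NO₂]²/[N₂O₄] = (0.648)²/1.026 = 0.4093.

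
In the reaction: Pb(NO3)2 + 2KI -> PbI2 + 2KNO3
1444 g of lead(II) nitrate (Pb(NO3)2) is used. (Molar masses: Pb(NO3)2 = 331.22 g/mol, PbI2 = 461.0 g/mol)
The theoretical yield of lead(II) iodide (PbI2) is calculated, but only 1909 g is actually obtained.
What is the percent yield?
Moles of Pb(NO3)2 = 1444 g ÷ 331.22 g/mol = 4.35964 mol
Mole ratio: 1 mol PbI2 / 1 mol Pb(NO3)2
Moles of PbI2 = 4.35964 × (1/1) = 4.35964 mol
Theoretical yield = 4.35964 mol × 461.0 g/mol = 2009.8 g
Actual yield = 1909 g
Percent yield = (1909 / 2009.8) × 100% = 95.0%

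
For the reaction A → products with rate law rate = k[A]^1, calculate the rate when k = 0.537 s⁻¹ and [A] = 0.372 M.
0.1998 M/s

rate = k·[A]^1 = 0.537·(0.372)^1 = 0.537·0.372 = 0.1998 M/s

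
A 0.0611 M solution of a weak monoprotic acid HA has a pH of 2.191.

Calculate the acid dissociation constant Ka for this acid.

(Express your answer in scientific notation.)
K_a = 7.59e-04

[H⁺] = 10^(−pH) = 10^(−2.191) = 6.442e-03 M. For HA ⇌ H⁺ + A⁻, Ka = x²/(C − x) = (6.442e-03)²/(0.0611 − 6.442e-03) = 7.59e-04.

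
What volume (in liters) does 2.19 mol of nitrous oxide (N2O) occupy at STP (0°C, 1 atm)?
At STP, 1 mol of gas occupies 22.4 L
Volume = 2.19 mol × 22.4 L/mol = 49.06 L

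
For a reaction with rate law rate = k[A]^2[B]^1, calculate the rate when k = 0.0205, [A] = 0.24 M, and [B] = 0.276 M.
0.0003259 M/s

rate = k·[A]^2·[B]^1 = 0.0205·(0.24)^2·(0.276)^1 = 0.0205·0.0576·0.276 = 0.0003259 M/s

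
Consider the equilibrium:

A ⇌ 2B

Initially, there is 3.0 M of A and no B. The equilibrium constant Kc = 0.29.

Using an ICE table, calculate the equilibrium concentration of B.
[B] = 0.863 M

ICE: [A] = 3.0 − x, [B] = 2x.
Kc = (2x)²/(3.0 − x) = 0.29 ⇒ 4x² + 0.29x − 0.87 = 0.
x = (−0.29 + √(0.29² + 4·4·0.87))/(2·4) = (−0.29 + √14.004)/8 = 0.43153.
[B] = 2x = 0.863 M.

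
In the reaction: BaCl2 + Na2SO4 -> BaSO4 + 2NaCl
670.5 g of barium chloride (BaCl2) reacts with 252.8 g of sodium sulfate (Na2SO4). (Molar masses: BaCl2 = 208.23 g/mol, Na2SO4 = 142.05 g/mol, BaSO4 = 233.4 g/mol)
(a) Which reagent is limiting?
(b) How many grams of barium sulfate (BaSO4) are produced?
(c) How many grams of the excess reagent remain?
(a) Na2SO4, (b) 415.4 g, (c) 299.9 g

Moles of BaCl2 = 670.5 g ÷ 208.23 g/mol = 3.22 mol
Moles of Na2SO4 = 252.8 g ÷ 142.05 g/mol = 1.77966 mol
Moles ÷ coefficient: BaCl2: 3.22/1 = 3.22, Na2SO4: 1.77966/1 = 1.78
(a) Na2SO4 has the smaller value, so Na2SO4 is the limiting reagent.
(b) Moles of BaSO4 = 1.77966 mol Na2SO4 × (1/1) = 1.77966 mol; mass = 1.77966 mol × 233.4 g/mol = 415.4 g
(c) BaCl2 consumed = 1.77966 × (1/1) = 1.77966 mol; remaining = 3.22 − 1.77966 = 1.44034 mol; mass = 1.44034 mol × 208.23 g/mol = 299.9 g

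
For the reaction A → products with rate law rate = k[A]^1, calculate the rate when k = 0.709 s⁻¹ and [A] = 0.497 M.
0.3524 M/s

rate = k·[A]^1 = 0.709·(0.497)^1 = 0.709·0.497 = 0.3524 M/s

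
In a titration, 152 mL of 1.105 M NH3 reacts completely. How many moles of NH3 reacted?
Moles = Molarity × Volume (L)
Moles = 1.105 M × 0.152 L = 0.168 mol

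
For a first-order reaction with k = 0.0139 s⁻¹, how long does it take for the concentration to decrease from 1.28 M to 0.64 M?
49.87 s

From ln[A] = ln[A]₀ - k·t: t = ln([A]₀/[A])/k = ln(1.28/0.64)/0.0139 = ln(2.0000)/0.0139 = 0.6931/0.0139 = 49.87 s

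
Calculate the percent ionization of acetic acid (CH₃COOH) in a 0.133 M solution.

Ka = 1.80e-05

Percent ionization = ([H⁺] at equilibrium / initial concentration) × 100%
Percent ionization = 1.16%

Let x = [H⁺]. Ka = x²/(C - x) ⇒ x² + (1.80e-05)x - (1.80e-05)(0.133) = 0. x = 1.5383e-03. Percent = (1.5383e-03/0.133) × 100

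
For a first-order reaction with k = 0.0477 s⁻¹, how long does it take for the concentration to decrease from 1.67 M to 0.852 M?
14.11 s

From ln[A] = ln[A]₀ - k·t: t = ln([A]₀/[A])/k = ln(1.67/0.852)/0.0477 = ln(1.9601)/0.0477 = 0.6730/0.0477 = 14.11 s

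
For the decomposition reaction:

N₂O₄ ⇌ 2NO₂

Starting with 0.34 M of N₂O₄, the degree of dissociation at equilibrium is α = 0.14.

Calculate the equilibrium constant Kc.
K_c = 0.0310

x = α·[A]₀ = 0.14 × 0.34 = 0.0476 M dissociated.
At eq: [N₂O₄] = 0.34 − 0.0476 = 0.2924 M; [NO₂] = 2x = 0.0952 M.
Kc = [NO₂]²/[N₂O₄] = (0.0952)²/0.2924 = 0.031.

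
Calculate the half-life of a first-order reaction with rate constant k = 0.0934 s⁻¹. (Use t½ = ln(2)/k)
7.42 s

t½ = ln(2)/k = 0.6931/0.0934 = 7.42 s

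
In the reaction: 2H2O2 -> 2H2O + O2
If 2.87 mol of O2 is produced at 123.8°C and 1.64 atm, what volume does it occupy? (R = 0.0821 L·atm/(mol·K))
T = 123.8°C + 273.15 = 396.95 K
V = nRT/P = (2.87 × 0.0821 × 396.95) / 1.64
V = 57.03 L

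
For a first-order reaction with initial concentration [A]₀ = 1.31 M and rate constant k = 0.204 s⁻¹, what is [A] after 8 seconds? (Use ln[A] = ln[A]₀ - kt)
0.2562 M

ln[A] = ln[A]₀ - k·t = ln(1.31) - (0.204)·(8) = 0.2700 - 1.6320 = -1.3620
[A] = e^(-1.3620) = 0.2562 M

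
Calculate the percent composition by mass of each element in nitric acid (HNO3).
H: 1.60%, N: 22.23%, O: 76.17%

Molar mass of HNO3 = 63.02 g/mol
% H = (1 × 1.008) / 63.02 × 100% = 1.008 / 63.02 × 100% = 1.60%
% N = (1 × 14.01) / 63.02 × 100% = 14.01 / 63.02 × 100% = 22.23%
% O = (3 × 16.0) / 63.02 × 100% = 48 / 63.02 × 100% = 76.17%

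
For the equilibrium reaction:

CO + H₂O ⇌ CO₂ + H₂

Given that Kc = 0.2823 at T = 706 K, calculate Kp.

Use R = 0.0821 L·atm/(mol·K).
K_p = 0.2823

Δn = (moles gaseous products) − (moles gaseous reactants) = 0
T = 706 K; RT = 0.0821 × 706 = 57.9626
Kp = Kc·(RT)^Δn = 0.2823 × (57.9626)^0 = 0.2823 × 1 = 0.2823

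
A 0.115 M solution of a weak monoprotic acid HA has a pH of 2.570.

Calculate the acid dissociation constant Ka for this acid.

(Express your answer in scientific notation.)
K_a = 6.45e-05

[H⁺] = 10^(−pH) = 10^(−2.570) = 2.692e-03 M. For HA ⇌ H⁺ + A⁻, Ka = x²/(C − x) = (2.692e-03)²/(0.115 − 2.692e-03) = 6.45e-05.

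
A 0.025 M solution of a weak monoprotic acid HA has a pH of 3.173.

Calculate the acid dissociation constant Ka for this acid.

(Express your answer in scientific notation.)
K_a = 1.85e-05

[H⁺] = 10^(−pH) = 10^(−3.173) = 6.714e-04 M. For HA ⇌ H⁺ + A⁻, Ka = x²/(C − x) = (6.714e-04)²/(0.025 − 6.714e-04) = 1.85e-05.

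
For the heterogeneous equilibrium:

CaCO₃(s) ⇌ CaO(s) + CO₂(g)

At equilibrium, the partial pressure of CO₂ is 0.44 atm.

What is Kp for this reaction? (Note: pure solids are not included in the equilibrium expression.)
K_p = 0.44

Solids (CaCO₃, CaO) have activity 1 and are excluded.
Kp = P(CO₂) = 0.44.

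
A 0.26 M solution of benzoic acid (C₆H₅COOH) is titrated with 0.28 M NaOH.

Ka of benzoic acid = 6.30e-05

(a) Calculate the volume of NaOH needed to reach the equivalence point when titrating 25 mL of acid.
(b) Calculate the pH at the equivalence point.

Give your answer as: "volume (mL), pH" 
V = 23.2 mL, pH = 8.67

(a) At equivalence: moles acid = moles base.
moles acid = 0.26 × 0.025 = 0.0065 mol; V_NaOH = 0.0065/0.28 = 0.02321 L = 23.2 mL.
(b) At equivalence, all acid → conjugate base A⁻ at [A⁻] = 0.0065/0.04821 = 0.1348 M.
Kb = Kw/Ka = 1.0e-14/6.30e-05 = 1.587e-10; [OH⁻] = √(Kb·[A⁻]) = 4.626e-06; pOH = 5.33; pH = 14 − pOH = 8.67.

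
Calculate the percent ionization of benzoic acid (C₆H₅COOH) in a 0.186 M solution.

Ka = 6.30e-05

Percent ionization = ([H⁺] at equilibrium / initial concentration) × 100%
Percent ionization = 1.82%

Let x = [H⁺]. Ka = x²/(C - x) ⇒ x² + (6.30e-05)x - (6.30e-05)(0.186) = 0. x = 3.3918e-03. Percent = (3.3918e-03/0.186) × 100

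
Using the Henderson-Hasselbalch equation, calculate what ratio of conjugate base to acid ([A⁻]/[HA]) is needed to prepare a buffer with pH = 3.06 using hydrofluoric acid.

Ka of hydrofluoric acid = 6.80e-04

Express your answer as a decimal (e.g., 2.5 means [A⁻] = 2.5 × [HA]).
[A⁻]/[HA] = 0.781

pKa = −log(6.80e-04) = 3.1675. pH = pKa + log([A⁻]/[HA]). 3.06 = 3.1675 + log(ratio). log(ratio) = 3.06 − 3.1675 = -0.1075. ratio = 10^(-0.1075) = 0.781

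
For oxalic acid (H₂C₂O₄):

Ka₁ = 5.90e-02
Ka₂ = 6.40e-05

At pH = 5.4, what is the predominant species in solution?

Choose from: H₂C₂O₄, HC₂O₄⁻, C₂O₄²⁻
C₂O₄²⁻

pKa1 = 1.23, pKa2 = 4.19. Each pKa is the crossover between adjacent species; pH = 5.4 lies in the region where C₂O₄²⁻ predominates.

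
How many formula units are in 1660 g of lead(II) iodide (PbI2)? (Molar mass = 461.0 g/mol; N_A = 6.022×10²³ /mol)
Moles = 1660 g ÷ 461.0 g/mol = 3.60087 mol
Formula units = 3.60087 mol × 6.022×10²³ /mol = 2.168e+24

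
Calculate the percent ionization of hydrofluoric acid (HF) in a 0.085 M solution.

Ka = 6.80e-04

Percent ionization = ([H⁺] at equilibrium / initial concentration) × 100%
Percent ionization = 8.55%

Let x = [H⁺]. Ka = x²/(C - x) ⇒ x² + (6.80e-04)x - (6.80e-04)(0.085) = 0. x = 7.2702e-03. Percent = (7.2702e-03/0.085) × 100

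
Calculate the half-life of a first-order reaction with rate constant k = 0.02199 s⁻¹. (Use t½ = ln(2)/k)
31.52 s

t½ = ln(2)/k = 0.6931/0.02199 = 31.52 s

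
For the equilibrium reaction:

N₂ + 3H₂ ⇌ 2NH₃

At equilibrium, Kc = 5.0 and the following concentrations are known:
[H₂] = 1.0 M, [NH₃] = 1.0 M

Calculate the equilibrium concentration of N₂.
[N₂] = 0.2000 M

Kc = ([NH₃]^2) / ([N₂] × [H₂]^3) = 5.0
[N₂]^1 = (product terms)/(Kc · other reactant terms) = 1 / (5.0 · 1) = 0.2
[N₂] = 0.2000 M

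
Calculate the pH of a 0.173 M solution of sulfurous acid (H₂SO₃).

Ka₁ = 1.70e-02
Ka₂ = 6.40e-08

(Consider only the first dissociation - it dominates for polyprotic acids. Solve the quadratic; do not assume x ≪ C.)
pH = 1.33

x² + Ka₁·x − Ka₁·C = 0 with Ka₁ = 1.70e-02, C = 0.173.
x = (−Ka₁ + √(Ka₁² + 4·Ka₁·C))/2 = 4.6393e-02 M, so pH = 1.33.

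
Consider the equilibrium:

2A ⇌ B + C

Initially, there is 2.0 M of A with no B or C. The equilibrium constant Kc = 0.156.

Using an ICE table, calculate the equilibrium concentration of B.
[B] = 0.441 M

ICE: [A] = 2.0 − 2x, [B] = [C] = x.
Kc = x²/(2.0 − 2x)² = 0.156 ⇒ √Kc = x/(2.0 − 2x).
x = √0.156·2.0/(1 + 2√0.156) = 0.39497·2.0/1.7899 = 0.44132.
[B] = x = 0.441 M.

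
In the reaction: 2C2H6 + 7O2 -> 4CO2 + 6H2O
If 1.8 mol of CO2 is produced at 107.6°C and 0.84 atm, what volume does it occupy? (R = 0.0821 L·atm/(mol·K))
T = 107.6°C + 273.15 = 380.75 K
V = nRT/P = (1.8 × 0.0821 × 380.75) / 0.84
V = 66.98 L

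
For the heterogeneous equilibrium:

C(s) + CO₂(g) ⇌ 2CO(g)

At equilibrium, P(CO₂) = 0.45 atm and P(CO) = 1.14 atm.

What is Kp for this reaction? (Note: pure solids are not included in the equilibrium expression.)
K_p = 2.888

Solid C is excluded.
Kp = P(CO)²/P(CO₂) = (1.14)²/0.45 = 1.3/0.45 = 2.888.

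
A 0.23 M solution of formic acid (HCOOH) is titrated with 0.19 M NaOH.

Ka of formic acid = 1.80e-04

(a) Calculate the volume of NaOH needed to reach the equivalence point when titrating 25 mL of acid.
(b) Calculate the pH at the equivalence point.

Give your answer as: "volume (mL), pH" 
V = 30.3 mL, pH = 8.38

(a) At equivalence: moles acid = moles base.
moles acid = 0.23 × 0.025 = 0.00575 mol; V_NaOH = 0.00575/0.19 = 0.03026 L = 30.3 mL.
(b) At equivalence, all acid → conjugate base A⁻ at [A⁻] = 0.00575/0.05526 = 0.104 M.
Kb = Kw/Ka = 1.0e-14/1.80e-04 = 5.556e-11; [OH⁻] = √(Kb·[A⁻]) = 2.404e-06; pOH = 5.62; pH = 14 − pOH = 8.38.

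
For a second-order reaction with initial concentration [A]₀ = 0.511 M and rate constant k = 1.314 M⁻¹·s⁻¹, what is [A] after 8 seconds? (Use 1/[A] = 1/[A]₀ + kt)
0.0802 M

1/[A] = 1/[A]₀ + k·t = 1/0.511 + (1.314)·(8) = 1.9569 + 10.5120 = 12.4689
[A] = 1/12.4689 = 0.0802 M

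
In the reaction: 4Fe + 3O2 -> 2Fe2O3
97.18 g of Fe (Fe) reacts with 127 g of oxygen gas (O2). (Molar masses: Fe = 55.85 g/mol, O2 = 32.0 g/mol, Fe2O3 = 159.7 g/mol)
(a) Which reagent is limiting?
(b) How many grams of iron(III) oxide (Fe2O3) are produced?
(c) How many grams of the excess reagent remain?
(a) Fe, (b) 138.9 g, (c) 85.24 g

Moles of Fe = 97.18 g ÷ 55.85 g/mol = 1.74002 mol
Moles of O2 = 127 g ÷ 32.0 g/mol = 3.96875 mol
Moles ÷ coefficient: Fe: 1.74002/4 = 0.435, O2: 3.96875/3 = 1.323
(a) Fe has the smaller value, so Fe is the limiting reagent.
(b) Moles of Fe2O3 = 1.74002 mol Fe × (2/4) = 0.870009 mol; mass = 0.870009 mol × 159.7 g/mol = 138.9 g
(c) O2 consumed = 1.74002 × (3/4) = 1.30501 mol; remaining = 3.96875 − 1.30501 = 2.66374 mol; mass = 2.66374 mol × 32.0 g/mol = 85.24 g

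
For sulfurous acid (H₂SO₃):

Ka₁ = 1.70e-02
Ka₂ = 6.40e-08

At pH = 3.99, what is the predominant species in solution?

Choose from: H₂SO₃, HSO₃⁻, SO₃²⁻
HSO₃⁻

pKa1 = 1.77, pKa2 = 7.19. Each pKa is the crossover between adjacent species; pH = 3.99 lies in the region where HSO₃⁻ predominates.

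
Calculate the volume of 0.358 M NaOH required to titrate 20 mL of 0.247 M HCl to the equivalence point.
V_{base} = 13.8 mL

At equivalence: moles acid = moles base.
moles HCl = 0.247 M × 0.02 L = 0.00494 mol
V_NaOH = 0.00494 mol ÷ 0.358 M = 0.0138 L = 13.8 mL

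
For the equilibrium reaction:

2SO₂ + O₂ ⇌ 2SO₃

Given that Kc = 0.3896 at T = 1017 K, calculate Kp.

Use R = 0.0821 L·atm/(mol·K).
K_p = 0.0047

Δn = (moles gaseous products) − (moles gaseous reactants) = -1
T = 1017 K; RT = 0.0821 × 1017 = 83.4957
Kp = Kc·(RT)^Δn = 0.3896 × (83.4957)^-1 = 0.3896 × 0.0119767 = 0.0047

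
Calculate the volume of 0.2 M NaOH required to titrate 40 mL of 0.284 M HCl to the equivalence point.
V_{base} = 56.8 mL

At equivalence: moles acid = moles base.
moles HCl = 0.284 M × 0.04 L = 0.01136 mol
V_NaOH = 0.01136 mol ÷ 0.2 M = 0.0568 L = 56.8 mL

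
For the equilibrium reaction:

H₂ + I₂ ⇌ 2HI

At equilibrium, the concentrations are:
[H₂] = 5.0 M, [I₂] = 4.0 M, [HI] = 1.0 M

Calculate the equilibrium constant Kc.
K_c = 0.0500

Kc = ([HI]^2) / ([H₂] × [I₂])
   = ((1.0)^2) / ((5.0)·(4.0))
   = 1 / 20 = 0.0500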